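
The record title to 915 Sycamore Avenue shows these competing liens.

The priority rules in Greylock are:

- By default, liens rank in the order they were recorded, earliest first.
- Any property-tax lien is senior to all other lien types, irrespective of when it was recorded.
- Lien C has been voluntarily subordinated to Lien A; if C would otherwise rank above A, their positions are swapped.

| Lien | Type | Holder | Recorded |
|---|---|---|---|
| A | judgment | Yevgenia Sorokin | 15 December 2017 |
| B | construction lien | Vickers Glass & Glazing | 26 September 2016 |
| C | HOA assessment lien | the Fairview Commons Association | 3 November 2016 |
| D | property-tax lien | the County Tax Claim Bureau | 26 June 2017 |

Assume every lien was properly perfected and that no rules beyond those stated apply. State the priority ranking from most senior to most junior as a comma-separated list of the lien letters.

D, B, A, C

D is a property-tax lien, so it outranks all other liens regardless of date.
Remaining liens by effective date: B (26 September 2016), C (3 November 2016), A (15 December 2017).
C is senior to A before the subordination, so the two trade places.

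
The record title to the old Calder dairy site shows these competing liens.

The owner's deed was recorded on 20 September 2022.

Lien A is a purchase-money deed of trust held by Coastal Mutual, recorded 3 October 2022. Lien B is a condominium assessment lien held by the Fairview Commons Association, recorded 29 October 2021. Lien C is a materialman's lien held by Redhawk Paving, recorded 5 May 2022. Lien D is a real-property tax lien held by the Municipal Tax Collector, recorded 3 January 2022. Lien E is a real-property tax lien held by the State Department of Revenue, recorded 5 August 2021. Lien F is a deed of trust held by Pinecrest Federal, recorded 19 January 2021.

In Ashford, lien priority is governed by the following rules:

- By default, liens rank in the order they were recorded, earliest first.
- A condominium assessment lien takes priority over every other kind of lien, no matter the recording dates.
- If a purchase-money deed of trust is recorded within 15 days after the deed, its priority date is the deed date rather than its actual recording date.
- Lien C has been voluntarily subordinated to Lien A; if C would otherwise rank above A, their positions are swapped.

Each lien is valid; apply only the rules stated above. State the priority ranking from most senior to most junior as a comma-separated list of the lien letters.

B, F, E, D, A, C

Effective dates after the stated exceptions: A's effective date is the deed date, 20 September 2022.
B is a condominium assessment lien and takes priority over every other lien.
Among the remaining liens, by effective date: F (19 January 2021), E (5 August 2021), D (3 January 2022), C (5 May 2022), A (20 September 2022).
The subordination applies — C was senior to A — so C and A swap.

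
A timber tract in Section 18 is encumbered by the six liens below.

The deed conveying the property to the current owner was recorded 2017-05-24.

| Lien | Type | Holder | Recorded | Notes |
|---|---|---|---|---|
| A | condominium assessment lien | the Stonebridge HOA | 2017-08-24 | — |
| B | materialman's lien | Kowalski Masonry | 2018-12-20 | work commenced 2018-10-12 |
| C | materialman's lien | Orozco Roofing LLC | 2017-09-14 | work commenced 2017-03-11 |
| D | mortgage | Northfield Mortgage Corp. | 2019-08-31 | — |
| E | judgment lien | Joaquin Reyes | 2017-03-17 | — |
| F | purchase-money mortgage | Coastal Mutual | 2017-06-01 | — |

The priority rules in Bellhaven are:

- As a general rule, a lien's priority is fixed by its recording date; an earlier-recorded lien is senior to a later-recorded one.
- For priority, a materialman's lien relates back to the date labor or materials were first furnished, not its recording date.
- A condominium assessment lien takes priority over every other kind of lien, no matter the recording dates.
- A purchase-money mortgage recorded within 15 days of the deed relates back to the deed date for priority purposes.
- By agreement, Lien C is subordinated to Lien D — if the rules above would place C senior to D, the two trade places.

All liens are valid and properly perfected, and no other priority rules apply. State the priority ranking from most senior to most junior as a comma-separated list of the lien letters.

A, D, E, F, B, C

Adjusting effective dates: B's effective date is 2018-10-12, when work began; C is treated as recorded 2017-03-11, the work-commencement date; F was recorded within the 15-day window, so its effective date is the deed date 2017-05-24.
A is a condominium assessment lien, so it outranks all other liens regardless of date.
The other liens, earliest effective date first: C (2017-03-11), E (2017-03-17), F (2017-05-24), B (2018-10-12), D (2019-08-31).
Because C would otherwise rank above D, the subordination swaps them.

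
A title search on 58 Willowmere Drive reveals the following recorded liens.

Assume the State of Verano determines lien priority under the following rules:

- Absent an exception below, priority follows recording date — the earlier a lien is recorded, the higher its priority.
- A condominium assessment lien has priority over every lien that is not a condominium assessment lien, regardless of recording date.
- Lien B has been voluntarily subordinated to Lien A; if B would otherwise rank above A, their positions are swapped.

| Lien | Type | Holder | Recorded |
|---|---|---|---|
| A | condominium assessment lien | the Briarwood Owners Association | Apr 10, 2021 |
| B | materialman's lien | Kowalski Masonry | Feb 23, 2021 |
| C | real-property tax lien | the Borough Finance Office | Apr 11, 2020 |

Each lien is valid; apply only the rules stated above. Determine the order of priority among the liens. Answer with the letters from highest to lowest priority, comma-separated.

A, C, B

A is a condominium assessment lien, so it outranks all other liens regardless of date.
Among the remaining liens, by effective date: C (Apr 11, 2020), B (Feb 23, 2021).
Since B is not senior to A, the subordination leaves the order unchanged.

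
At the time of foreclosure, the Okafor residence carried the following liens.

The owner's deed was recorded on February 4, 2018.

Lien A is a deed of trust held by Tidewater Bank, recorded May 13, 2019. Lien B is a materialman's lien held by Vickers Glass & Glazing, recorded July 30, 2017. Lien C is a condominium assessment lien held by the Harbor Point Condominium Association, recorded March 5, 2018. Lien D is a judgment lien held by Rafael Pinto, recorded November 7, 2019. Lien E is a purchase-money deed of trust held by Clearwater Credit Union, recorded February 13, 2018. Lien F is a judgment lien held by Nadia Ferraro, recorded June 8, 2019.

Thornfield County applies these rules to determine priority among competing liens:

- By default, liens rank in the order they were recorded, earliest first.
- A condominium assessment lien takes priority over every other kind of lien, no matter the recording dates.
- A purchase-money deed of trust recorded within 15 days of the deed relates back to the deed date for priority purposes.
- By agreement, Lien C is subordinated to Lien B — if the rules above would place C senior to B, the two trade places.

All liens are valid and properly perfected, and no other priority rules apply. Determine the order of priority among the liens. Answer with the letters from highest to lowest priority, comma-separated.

B, C, E, A, F, D

Adjusting effective dates: E relates back to the deed date February 4, 2018.
As a condominium assessment lien, C is senior to every other lien.
The other liens, earliest effective date first: B (July 30, 2017), E (February 4, 2018), A (May 13, 2019), F (June 8, 2019), D (November 7, 2019).
Because C would otherwise rank above B, the subordination swaps them.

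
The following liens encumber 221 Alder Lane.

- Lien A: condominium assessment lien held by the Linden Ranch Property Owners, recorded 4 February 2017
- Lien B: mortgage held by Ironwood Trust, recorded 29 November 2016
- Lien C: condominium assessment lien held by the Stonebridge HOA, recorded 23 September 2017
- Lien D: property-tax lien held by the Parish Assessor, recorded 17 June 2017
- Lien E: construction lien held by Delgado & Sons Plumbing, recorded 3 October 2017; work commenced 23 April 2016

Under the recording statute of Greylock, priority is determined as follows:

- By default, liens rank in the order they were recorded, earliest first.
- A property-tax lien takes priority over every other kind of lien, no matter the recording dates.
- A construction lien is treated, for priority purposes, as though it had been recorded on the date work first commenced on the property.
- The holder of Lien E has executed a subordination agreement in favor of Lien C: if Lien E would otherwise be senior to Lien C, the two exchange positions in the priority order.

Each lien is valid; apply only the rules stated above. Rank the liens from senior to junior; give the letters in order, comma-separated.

D, C, B, A, E

Effective dates after the stated exceptions: E's effective date is 23 April 2016, when work began.
As a property-tax lien, D is senior to every other lien.
Remaining liens by effective date: E (23 April 2016), B (29 November 2016), A (4 February 2017), C (23 September 2017).
E would otherwise be senior to C, so under the subordination agreement E and C exchange positions.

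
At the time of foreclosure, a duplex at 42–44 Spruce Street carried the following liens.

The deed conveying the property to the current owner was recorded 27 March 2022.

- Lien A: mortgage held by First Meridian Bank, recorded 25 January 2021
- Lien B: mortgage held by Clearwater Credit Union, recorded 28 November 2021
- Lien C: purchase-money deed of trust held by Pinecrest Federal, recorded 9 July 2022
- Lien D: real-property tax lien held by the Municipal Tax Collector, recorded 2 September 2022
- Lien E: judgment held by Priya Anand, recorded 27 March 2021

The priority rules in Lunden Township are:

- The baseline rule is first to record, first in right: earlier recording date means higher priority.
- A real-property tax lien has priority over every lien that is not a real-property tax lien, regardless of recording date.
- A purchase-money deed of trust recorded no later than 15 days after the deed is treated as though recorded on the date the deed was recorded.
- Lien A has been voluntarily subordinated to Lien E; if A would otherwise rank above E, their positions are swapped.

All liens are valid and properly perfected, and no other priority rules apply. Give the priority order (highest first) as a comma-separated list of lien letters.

D, E, A, B, C

Adjusting effective dates: C missed the 15-day window (104 days after the deed), so its recording date stands.
As a real-property tax lien, D is senior to every other lien.
Remaining liens by effective date: A (25 January 2021), E (27 March 2021), B (28 November 2021), C (9 July 2022).
A would otherwise be senior to E, so under the subordination agreement A and E exchange positions.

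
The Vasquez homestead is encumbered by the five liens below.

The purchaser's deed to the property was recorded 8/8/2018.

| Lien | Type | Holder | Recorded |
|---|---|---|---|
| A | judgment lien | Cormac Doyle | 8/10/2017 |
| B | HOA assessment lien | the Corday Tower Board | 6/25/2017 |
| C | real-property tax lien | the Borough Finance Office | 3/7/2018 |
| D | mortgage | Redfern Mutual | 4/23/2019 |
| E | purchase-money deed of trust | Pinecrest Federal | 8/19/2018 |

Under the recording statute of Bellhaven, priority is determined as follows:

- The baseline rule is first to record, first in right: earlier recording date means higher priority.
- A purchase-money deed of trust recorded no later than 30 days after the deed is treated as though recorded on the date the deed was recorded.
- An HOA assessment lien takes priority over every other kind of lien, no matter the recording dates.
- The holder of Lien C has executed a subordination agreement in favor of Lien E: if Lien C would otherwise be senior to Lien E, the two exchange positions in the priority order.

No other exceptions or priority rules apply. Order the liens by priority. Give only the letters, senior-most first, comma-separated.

First, effective dates: E relates back to the deed date 8/8/2018.
B is an HOA assessment lien, so it outranks all other liens regardless of date.
Ordering the rest by effective date: A (8/10/2017), C (3/7/2018), E (8/8/2018), D (4/23/2019).
C is senior to E before the subordination, so the two trade places.

B, A, E, C, D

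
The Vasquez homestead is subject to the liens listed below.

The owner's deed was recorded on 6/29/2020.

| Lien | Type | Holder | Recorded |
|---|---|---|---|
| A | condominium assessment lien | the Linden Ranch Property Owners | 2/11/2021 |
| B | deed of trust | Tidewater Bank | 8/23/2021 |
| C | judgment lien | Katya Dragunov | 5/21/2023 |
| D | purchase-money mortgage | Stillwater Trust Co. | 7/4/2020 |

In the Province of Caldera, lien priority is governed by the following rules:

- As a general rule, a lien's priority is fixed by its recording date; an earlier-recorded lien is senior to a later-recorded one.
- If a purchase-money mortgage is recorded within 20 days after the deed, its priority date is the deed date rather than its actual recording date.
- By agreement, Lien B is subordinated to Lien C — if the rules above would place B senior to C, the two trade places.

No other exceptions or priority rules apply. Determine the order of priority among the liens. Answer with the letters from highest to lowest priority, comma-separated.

Effective dates: D was recorded within the 20-day window, so its effective date is the deed date 6/29/2020.
Sorted by effective date: D (6/29/2020), A (2/11/2021), B (8/23/2021), C (5/21/2023).
B is senior to C before the subordination, so the two trade places.

D, A, C, B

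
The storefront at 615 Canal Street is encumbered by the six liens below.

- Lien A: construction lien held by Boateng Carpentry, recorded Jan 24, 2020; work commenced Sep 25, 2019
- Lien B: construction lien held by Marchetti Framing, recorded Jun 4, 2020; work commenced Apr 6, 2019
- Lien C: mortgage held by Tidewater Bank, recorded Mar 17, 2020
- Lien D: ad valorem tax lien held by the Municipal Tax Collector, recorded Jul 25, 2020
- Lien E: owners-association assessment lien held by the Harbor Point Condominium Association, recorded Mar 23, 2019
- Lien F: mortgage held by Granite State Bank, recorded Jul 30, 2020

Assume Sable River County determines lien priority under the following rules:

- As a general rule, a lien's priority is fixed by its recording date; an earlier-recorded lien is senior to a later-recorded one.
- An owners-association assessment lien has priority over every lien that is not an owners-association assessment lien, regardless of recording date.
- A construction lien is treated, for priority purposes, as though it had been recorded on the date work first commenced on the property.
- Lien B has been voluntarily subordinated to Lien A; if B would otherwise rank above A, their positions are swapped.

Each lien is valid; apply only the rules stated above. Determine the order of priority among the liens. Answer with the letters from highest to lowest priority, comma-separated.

First, effective dates: A's effective date is Sep 25, 2019, when work began; B is treated as recorded Apr 6, 2019, the work-commencement date.
E is an owners-association assessment lien and takes priority over every other lien.
Among the remaining liens, by effective date: B (Apr 6, 2019), A (Sep 25, 2019), C (Mar 17, 2020), D (Jul 25, 2020), F (Jul 30, 2020).
Because B would otherwise rank above A, the subordination swaps them.

E, A, B, C, D, F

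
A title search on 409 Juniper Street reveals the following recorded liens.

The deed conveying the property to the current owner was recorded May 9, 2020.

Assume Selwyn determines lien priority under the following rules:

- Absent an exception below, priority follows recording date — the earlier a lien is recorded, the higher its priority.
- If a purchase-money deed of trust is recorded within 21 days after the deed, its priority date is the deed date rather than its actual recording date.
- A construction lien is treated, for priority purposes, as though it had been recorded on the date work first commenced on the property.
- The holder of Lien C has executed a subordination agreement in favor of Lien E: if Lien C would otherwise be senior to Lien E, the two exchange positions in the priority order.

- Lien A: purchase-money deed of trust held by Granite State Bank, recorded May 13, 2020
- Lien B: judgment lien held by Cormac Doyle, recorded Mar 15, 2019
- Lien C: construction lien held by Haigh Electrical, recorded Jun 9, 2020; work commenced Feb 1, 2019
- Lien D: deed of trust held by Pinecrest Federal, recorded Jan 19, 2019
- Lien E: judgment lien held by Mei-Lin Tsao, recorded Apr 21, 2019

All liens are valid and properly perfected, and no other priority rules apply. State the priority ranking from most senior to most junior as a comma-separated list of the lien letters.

D, E, B, C, A

Effective dates after the stated exceptions: A was recorded within the 21-day window, so its effective date is the deed date May 9, 2020; C relates back to Feb 1, 2019 (work commenced).
By effective date, earliest first: D (Jan 19, 2019), C (Feb 1, 2019), B (Mar 15, 2019), E (Apr 21, 2019), A (May 9, 2020).
C would otherwise be senior to E, so under the subordination agreement C and E exchange positions.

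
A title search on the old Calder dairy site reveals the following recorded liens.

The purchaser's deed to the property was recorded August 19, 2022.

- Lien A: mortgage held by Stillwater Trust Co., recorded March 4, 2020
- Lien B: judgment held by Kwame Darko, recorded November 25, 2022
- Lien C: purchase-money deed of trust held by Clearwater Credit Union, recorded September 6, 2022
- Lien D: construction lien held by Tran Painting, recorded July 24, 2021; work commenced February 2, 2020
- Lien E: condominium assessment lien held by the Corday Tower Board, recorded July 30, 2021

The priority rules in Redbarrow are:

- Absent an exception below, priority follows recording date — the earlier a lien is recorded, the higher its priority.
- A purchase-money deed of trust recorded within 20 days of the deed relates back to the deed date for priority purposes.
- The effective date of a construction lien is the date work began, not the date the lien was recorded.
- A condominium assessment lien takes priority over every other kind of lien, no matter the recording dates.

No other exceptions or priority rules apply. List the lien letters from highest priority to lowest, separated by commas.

Adjusting effective dates: C's effective date is the deed date, August 19, 2022; D relates back to February 2, 2020 (work commenced).
E, as a condominium assessment lien, has superpriority and ranks first.
The other liens, earliest effective date first: D (February 2, 2020), A (March 4, 2020), C (August 19, 2022), B (November 25, 2022).

E, D, A, C, B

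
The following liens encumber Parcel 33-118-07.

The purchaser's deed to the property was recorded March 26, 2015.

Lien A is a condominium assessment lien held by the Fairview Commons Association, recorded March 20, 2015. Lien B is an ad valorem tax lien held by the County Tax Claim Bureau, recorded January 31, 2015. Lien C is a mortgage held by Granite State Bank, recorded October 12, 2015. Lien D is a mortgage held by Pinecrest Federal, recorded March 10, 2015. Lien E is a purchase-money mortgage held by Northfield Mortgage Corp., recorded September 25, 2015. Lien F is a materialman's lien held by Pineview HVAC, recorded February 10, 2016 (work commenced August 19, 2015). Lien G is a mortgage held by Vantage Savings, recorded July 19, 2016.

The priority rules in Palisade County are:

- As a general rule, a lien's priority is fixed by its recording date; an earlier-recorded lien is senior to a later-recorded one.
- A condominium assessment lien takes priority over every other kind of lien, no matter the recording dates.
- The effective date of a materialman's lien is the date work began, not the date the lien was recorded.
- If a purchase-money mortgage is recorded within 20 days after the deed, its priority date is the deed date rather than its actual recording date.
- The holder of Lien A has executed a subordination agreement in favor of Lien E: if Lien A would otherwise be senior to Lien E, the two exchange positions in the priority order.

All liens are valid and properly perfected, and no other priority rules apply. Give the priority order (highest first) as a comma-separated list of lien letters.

E, B, D, F, A, C, G

Effective dates after the stated exceptions: E was recorded 183 days after the deed, outside the 20-day window, so it keeps its recording date; F relates back to August 19, 2015 (work commenced).
A is a condominium assessment lien and takes priority over every other lien.
Remaining liens by effective date: B (January 31, 2015), D (March 10, 2015), F (August 19, 2015), E (September 25, 2015), C (October 12, 2015), G (July 19, 2016).
A would otherwise be senior to E, so under the subordination agreement A and E exchange positions.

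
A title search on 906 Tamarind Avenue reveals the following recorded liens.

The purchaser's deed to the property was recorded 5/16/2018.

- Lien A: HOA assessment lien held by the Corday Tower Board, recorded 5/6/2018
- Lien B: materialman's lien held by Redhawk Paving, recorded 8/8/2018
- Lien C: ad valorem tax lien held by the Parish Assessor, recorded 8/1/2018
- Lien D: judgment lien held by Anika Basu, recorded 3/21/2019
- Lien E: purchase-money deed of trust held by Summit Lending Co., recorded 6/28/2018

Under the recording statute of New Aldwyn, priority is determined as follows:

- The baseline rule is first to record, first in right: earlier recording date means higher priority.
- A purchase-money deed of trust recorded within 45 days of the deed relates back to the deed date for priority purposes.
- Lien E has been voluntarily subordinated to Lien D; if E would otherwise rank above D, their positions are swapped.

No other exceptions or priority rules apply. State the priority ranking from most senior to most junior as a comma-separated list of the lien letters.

Effective dates: E relates back to the deed date 5/16/2018.
By effective date: A (5/6/2018), E (5/16/2018), C (8/1/2018), B (8/8/2018), D (3/21/2019).
Because E would otherwise rank above D, the subordination swaps them.

A, D, C, B, E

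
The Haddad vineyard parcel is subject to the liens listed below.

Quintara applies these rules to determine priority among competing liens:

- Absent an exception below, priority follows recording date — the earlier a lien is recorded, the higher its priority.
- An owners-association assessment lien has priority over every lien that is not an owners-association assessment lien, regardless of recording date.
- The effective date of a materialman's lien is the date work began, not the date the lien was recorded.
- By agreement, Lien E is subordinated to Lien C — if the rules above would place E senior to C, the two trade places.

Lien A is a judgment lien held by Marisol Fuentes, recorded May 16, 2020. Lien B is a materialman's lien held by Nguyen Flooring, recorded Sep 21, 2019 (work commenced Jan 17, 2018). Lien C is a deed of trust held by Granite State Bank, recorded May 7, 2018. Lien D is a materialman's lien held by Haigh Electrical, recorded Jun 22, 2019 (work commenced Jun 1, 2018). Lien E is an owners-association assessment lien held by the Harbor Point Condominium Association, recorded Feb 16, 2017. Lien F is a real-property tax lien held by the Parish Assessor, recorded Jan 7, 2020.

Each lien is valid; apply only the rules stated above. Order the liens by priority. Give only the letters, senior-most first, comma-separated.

C, B, E, D, F, A

Adjusting effective dates: B relates back to Jan 17, 2018 (work commenced); D's effective date is Jun 1, 2018, when work began.
E, as an owners-association assessment lien, has superpriority and ranks first.
The other liens, earliest effective date first: B (Jan 17, 2018), C (May 7, 2018), D (Jun 1, 2018), F (Jan 7, 2020), A (May 16, 2020).
The subordination applies — E was senior to C — so E and C swap.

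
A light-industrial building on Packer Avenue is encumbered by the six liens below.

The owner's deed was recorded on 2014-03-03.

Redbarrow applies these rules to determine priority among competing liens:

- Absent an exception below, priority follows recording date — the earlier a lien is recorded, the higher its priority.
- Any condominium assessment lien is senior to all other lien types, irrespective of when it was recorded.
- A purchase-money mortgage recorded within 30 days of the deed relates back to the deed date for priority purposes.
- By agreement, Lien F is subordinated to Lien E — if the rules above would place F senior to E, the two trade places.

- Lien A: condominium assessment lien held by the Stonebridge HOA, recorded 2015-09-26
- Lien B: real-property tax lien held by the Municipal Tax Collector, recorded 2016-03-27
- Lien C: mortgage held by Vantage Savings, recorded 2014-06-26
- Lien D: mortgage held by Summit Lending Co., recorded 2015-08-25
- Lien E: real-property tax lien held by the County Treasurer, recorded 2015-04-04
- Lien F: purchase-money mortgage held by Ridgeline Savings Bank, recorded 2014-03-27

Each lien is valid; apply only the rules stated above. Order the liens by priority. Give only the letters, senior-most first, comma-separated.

A, E, C, F, D, B

First, effective dates: F's effective date is the deed date, 2014-03-03.
A is a condominium assessment lien and takes priority over every other lien.
Among the remaining liens, by effective date: F (2014-03-03), C (2014-06-26), E (2015-04-04), D (2015-08-25), B (2016-03-27).
F is senior to E before the subordination, so the two trade places.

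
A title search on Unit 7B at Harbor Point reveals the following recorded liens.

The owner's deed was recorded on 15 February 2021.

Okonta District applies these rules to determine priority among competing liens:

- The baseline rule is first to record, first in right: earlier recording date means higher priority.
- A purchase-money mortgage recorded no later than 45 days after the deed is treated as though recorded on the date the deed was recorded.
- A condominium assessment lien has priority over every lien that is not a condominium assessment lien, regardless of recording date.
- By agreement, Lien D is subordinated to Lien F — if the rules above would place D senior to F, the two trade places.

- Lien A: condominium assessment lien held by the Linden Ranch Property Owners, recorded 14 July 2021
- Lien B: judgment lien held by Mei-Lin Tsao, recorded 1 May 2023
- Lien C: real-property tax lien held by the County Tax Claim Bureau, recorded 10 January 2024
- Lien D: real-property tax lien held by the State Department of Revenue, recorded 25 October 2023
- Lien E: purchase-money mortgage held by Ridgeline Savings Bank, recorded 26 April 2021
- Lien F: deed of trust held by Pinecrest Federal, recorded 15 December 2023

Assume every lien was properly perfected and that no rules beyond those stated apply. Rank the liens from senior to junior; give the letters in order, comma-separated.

A, E, B, F, D, C

Effective dates after the stated exceptions: E was recorded 70 days after the deed — beyond 45 days — so no relation-back applies.
A is a condominium assessment lien and takes priority over every other lien.
Ordering the rest by effective date: E (26 April 2021), B (1 May 2023), D (25 October 2023), F (15 December 2023), C (10 January 2024).
Because D would otherwise rank above F, the subordination swaps them.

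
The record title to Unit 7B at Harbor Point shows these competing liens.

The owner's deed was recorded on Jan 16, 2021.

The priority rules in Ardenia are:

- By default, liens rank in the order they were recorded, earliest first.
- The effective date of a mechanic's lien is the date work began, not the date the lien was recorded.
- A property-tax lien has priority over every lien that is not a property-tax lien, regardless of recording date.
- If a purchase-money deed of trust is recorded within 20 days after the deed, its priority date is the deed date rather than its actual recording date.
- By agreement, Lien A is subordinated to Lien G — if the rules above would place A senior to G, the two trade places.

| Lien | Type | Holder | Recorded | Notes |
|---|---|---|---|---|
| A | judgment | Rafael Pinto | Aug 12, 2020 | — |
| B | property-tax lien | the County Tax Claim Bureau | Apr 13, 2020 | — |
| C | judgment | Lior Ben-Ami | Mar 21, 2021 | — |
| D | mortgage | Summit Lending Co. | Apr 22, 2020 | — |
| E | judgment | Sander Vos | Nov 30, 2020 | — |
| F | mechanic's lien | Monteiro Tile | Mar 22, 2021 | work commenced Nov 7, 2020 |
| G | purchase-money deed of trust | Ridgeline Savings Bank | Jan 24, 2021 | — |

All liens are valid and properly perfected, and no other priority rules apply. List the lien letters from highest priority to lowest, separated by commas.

Adjusting effective dates: F's effective date is Nov 7, 2020, when work began; G's effective date is the deed date, Jan 16, 2021.
B is a property-tax lien, so it outranks all other liens regardless of date.
The other liens, earliest effective date first: D (Apr 22, 2020), A (Aug 12, 2020), F (Nov 7, 2020), E (Nov 30, 2020), G (Jan 16, 2021), C (Mar 21, 2021).
A is senior to G before the subordination, so the two trade places.

B, D, G, F, E, A, C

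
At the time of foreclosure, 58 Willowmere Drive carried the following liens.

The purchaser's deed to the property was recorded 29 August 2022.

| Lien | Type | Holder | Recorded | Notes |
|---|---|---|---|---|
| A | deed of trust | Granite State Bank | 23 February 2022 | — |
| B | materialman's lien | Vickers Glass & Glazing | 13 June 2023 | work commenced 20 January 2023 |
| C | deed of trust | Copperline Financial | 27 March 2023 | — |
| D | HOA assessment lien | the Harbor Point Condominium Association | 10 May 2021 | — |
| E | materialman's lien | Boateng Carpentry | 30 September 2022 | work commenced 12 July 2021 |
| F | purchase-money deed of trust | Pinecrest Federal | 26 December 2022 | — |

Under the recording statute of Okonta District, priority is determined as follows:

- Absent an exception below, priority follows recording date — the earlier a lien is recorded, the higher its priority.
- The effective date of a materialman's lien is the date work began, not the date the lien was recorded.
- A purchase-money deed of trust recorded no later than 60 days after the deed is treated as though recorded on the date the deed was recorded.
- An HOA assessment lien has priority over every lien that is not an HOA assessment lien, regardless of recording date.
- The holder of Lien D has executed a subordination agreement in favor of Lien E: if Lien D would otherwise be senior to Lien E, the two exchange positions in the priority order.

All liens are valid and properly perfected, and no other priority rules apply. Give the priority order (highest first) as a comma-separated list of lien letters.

First, effective dates: B relates back to 20 January 2023 (work commenced); E's effective date is 12 July 2021, when work began; F was recorded 119 days after the deed — beyond 60 days — so no relation-back applies.
As an HOA assessment lien, D is senior to every other lien.
Remaining liens by effective date: E (12 July 2021), A (23 February 2022), F (26 December 2022), B (20 January 2023), C (27 March 2023).
D would otherwise be senior to E, so under the subordination agreement D and E exchange positions.

E, D, A, F, B, C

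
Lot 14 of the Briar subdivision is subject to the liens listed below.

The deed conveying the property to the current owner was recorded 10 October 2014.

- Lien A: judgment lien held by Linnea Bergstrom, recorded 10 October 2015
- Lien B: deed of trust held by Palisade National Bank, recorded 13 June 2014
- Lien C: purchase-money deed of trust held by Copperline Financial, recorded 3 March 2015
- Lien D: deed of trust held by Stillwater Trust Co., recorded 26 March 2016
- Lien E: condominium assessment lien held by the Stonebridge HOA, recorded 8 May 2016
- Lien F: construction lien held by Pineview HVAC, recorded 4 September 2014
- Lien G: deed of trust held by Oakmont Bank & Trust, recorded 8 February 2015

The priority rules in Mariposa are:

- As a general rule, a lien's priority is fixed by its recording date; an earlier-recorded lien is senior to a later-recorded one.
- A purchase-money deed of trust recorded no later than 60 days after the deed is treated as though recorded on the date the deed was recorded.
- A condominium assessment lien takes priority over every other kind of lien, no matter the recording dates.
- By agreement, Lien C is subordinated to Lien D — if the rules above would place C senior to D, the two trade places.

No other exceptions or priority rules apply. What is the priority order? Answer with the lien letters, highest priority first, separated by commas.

Adjusting effective dates: C was recorded 144 days after the deed, outside the 60-day window, so it keeps its recording date.
E is a condominium assessment lien, so it outranks all other liens regardless of date.
Ordering the rest by effective date: B (13 June 2014), F (4 September 2014), G (8 February 2015), C (3 March 2015), A (10 October 2015), D (26 March 2016).
Because C would otherwise rank above D, the subordination swaps them.

E, B, F, G, D, A, C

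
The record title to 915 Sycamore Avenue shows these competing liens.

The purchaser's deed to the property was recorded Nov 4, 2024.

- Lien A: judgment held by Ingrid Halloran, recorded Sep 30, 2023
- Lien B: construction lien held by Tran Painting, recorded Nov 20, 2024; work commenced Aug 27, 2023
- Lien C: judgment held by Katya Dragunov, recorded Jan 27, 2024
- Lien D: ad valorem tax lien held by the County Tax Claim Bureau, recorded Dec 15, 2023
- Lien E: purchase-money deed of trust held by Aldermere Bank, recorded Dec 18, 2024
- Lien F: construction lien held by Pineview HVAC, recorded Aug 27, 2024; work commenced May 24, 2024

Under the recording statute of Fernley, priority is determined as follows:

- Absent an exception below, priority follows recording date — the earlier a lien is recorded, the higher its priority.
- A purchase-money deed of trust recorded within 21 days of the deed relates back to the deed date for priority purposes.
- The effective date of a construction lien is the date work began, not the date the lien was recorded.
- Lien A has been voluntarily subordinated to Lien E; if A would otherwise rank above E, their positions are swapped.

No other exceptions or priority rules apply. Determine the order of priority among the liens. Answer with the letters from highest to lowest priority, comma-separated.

Effective dates after the stated exceptions: B is treated as recorded Aug 27, 2023, the work-commencement date; E missed the 21-day window (44 days after the deed), so its recording date stands; F relates back to May 24, 2024 (work commenced).
By effective date, earliest first: B (Aug 27, 2023), A (Sep 30, 2023), D (Dec 15, 2023), C (Jan 27, 2024), F (May 24, 2024), E (Dec 18, 2024).
A would otherwise be senior to E, so under the subordination agreement A and E exchange positions.

B, E, D, C, F, A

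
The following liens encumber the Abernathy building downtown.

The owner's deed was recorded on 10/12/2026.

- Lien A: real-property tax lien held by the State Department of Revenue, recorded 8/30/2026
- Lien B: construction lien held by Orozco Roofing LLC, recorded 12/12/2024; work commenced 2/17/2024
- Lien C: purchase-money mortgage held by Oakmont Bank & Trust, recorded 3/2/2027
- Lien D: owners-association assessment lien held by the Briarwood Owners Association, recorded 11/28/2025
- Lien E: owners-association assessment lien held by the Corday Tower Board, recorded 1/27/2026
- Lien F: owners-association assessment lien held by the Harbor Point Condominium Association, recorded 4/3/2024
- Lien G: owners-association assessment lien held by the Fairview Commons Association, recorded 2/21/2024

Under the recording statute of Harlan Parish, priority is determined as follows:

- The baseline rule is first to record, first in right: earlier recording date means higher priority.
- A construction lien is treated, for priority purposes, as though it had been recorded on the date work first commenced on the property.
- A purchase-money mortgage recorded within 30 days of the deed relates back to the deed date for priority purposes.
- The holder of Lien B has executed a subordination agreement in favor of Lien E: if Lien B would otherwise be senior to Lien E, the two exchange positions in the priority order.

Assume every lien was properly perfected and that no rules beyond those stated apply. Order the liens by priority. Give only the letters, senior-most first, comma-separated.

Adjusting effective dates: B relates back to 2/17/2024 (work commenced); C was recorded 141 days after the deed — beyond 30 days — so no relation-back applies.
Ordering by effective date: B (2/17/2024), G (2/21/2024), F (4/3/2024), D (11/28/2025), E (1/27/2026), A (8/30/2026), C (3/2/2027).
B would otherwise be senior to E, so under the subordination agreement B and E exchange positions.

E, G, F, D, B, A, C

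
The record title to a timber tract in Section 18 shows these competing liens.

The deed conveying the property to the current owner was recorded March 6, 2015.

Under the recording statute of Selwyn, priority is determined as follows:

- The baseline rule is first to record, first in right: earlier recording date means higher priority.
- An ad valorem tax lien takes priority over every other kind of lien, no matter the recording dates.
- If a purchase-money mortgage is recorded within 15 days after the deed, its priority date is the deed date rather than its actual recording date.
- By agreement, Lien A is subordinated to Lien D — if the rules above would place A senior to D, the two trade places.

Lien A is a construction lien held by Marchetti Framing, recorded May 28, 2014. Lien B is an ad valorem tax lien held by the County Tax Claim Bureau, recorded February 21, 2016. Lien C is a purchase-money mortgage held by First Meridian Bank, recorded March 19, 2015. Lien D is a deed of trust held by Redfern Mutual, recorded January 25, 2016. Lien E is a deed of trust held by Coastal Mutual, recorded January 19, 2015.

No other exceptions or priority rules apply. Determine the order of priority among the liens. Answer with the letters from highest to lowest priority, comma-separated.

B, D, E, C, A

Effective dates: C's effective date is the deed date, March 6, 2015.
As an ad valorem tax lien, B is senior to every other lien.
The other liens, earliest effective date first: A (May 28, 2014), E (January 19, 2015), C (March 6, 2015), D (January 25, 2016).
A would otherwise be senior to D, so under the subordination agreement A and D exchange positions.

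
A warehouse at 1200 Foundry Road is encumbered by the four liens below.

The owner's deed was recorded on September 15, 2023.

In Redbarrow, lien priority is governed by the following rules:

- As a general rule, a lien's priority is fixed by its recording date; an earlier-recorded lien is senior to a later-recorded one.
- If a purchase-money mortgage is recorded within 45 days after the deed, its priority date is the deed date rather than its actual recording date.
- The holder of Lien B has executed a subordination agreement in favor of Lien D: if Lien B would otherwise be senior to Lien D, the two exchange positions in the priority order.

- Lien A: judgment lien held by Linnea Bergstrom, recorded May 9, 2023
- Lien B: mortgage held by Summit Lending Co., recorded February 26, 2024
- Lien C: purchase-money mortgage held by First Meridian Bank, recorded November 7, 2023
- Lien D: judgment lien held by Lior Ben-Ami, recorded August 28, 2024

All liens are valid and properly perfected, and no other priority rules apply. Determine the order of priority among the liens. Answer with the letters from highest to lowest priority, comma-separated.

A, C, D, B

Effective dates: C was recorded 53 days after the deed — beyond 45 days — so no relation-back applies.
By effective date, earliest first: A (May 9, 2023), C (November 7, 2023), B (February 26, 2024), D (August 28, 2024).
The subordination applies — B was senior to D — so B and D swap.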